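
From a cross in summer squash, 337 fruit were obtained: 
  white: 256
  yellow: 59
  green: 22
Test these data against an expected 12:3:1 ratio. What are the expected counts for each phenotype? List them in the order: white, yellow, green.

Expected counts for N = 337 under a 12:3:1 ratio (total parts = 16):
  white: 337 × 12/16 = 252.75
  yellow: 337 × 3/16 = 63.1875
  green: 337 × 1/16 = 21.0625

252.75, 63.1875, 21.0625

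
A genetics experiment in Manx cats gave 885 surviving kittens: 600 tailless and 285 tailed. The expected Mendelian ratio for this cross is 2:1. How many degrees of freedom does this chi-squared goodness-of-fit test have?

A goodness-of-fit test with 2 phenotype classes has df = 2 − 1 = 1.

1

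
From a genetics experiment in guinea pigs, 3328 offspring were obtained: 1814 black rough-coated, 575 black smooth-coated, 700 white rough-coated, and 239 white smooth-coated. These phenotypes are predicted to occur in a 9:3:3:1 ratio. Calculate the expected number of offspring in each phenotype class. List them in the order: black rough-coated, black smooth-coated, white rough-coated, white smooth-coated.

Expected counts for N = 3328 under a 9:3:3:1 ratio (total parts = 16):
  black rough-coated: 3328 × 9/16 = 1872
  black smooth-coated: 3328 × 3/16 = 624
  white rough-coated: 3328 × 3/16 = 624
  white smooth-coated: 3328 × 1/16 = 208

1872, 624, 624, 208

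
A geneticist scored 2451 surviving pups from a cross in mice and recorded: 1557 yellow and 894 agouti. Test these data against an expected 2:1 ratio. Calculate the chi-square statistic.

Under the 2:1 hypothesis (Σ ratio = 3, N = 2451):
  yellow: 2451 × 2/3 = 1634
  agouti: 2451 × 1/3 = 817
χ² = Σ (O − E)² / E
  yellow: (1557 − 1634)² / 1634 = 3.6285
  agouti: (894 − 817)² / 817 = 7.2570
χ² = 3.6285 + 7.2570 = 10.8855 ≈ 10.886

10.886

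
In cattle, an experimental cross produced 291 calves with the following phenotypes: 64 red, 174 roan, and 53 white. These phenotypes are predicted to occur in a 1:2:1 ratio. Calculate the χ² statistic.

Expected counts for N = 291 under a 1:2:1 ratio (total parts = 4):
  red: 291 × 1/4 = 72.75
  roan: 291 × 2/4 = 145.5
  white: 291 × 1/4 = 72.75
χ² = Σ (O − E)² / E
  red: (64 − 72.75)² / 72.75 = 1.0524
  roan: (174 − 145.5)² / 145.5 = 5.5825
  white: (53 − 72.75)² / 72.75 = 5.3617
χ² = 1.0524 + 5.5825 + 5.3617 = 11.9966 ≈ 11.997

11.997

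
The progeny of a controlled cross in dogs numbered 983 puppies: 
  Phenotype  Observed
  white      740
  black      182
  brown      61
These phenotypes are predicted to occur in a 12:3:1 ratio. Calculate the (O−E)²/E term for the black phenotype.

0.029

The 12:3:1 ratio has 16 parts, so with N = 983 the expected counts are:
  white: 983 × 12/16 = 737.25
  black: 983 × 3/16 = 184.3125
  brown: 983 × 1/16 = 61.4375
Contribution of black: (182 − 184.3125)² / 184.3125 = 0.0290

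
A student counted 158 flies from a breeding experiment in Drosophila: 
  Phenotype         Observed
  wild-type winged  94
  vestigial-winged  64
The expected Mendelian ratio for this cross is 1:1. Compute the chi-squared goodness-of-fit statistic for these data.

Expected counts for N = 158 under a 1:1 ratio (total parts = 2):
  wild-type winged: 158 × 1/2 = 79
  vestigial-winged: 158 × 1/2 = 79
χ² = Σ (O − E)² / E
  wild-type winged: (94 − 79)² / 79 = 2.8481
  vestigial-winged: (64 − 79)² / 79 = 2.8481
χ² = 2.8481 + 2.8481 = 5.6962 ≈ 5.696

5.696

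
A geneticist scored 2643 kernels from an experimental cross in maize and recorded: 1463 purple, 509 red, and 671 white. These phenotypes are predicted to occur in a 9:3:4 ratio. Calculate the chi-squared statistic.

Under the 9:3:4 hypothesis (Σ ratio = 16, N = 2643):
  purple: 2643 × 9/16 = 1486.6875
  red: 2643 × 3/16 = 495.5625
  white: 2643 × 4/16 = 660.75
χ² = Σ (O − E)² / E
  purple: (1463 − 1486.6875)² / 1486.6875 = 0.3774
  red: (509 − 495.5625)² / 495.5625 = 0.3644
  white: (671 − 660.75)² / 660.75 = 0.1590
χ² = 0.3774 + 0.3644 + 0.1590 = 0.9008 ≈ 0.901

0.901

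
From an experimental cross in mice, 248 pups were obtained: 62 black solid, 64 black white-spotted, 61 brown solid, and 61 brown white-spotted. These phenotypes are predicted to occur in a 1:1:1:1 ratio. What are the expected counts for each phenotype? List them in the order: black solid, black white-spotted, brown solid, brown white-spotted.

Under the 1:1:1:1 hypothesis (Σ ratio = 4, N = 248):
  black solid: 248 × 1/4 = 62
  black white-spotted: 248 × 1/4 = 62
  brown solid: 248 × 1/4 = 62
  brown white-spotted: 248 × 1/4 = 62

62, 62, 62, 62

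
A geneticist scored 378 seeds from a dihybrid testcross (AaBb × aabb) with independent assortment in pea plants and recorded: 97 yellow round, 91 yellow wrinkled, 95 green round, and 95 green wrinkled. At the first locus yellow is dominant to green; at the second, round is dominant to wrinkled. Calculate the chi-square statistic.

A dihybrid testcross with independent assortment gives a 1:1:1:1 ratio.
Expected counts for N = 378 under a 1:1:1:1 ratio (total parts = 4):
  yellow round: 378 × 1/4 = 94.5
  yellow wrinkled: 378 × 1/4 = 94.5
  green round: 378 × 1/4 = 94.5
  green wrinkled: 378 × 1/4 = 94.5
χ² = Σ (O − E)² / E
  yellow round: (97 − 94.5)² / 94.5 = 0.0661
  yellow wrinkled: (91 − 94.5)² / 94.5 = 0.1296
  green round: (95 − 94.5)² / 94.5 = 0.0026
  green wrinkled: (95 − 94.5)² / 94.5 = 0.0026
χ² = 0.0661 + 0.1296 + 0.0026 + 0.0026 = 0.2009 ≈ 0.201

0.201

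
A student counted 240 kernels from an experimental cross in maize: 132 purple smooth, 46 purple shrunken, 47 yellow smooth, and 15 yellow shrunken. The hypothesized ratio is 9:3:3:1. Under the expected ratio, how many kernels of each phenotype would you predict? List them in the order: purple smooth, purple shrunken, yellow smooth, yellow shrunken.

Expected counts for N = 240 under a 9:3:3:1 ratio (total parts = 16):
  purple smooth: 240 × 9/16 = 135
  purple shrunken: 240 × 3/16 = 45
  yellow smooth: 240 × 3/16 = 45
  yellow shrunken: 240 × 1/16 = 15

135, 45, 45, 15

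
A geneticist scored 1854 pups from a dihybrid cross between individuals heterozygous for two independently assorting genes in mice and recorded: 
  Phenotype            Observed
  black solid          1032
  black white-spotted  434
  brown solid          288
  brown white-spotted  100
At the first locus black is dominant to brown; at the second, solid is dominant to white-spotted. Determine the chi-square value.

A dihybrid F₂ with independent assortment and complete dominance at both loci gives a 9:3:3:1 phenotypic ratio.
The 9:3:3:1 ratio has 16 parts, so with N = 1854 the expected counts are:
  black solid: 1854 × 9/16 = 1042.875
  black white-spotted: 1854 × 3/16 = 347.625
  brown solid: 1854 × 3/16 = 347.625
  brown white-spotted: 1854 × 1/16 = 115.875
χ² = Σ (O − E)² / E
  black solid: (1032 − 1042.875)² / 1042.875 = 0.1134
  black white-spotted: (434 − 347.625)² / 347.625 = 21.4617
  brown solid: (288 − 347.625)² / 347.625 = 10.2269
  brown white-spotted: (100 − 115.875)² / 115.875 = 2.1749
χ² = 0.1134 + 21.4617 + 10.2269 + 2.1749 = 33.9769 ≈ 33.977

33.977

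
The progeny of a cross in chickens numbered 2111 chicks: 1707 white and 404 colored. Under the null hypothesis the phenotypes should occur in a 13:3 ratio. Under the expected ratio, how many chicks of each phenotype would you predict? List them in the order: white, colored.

1715.1875, 395.8125

Under the 13:3 hypothesis (Σ ratio = 16, N = 2111):
  white: 2111 × 13/16 = 1715.1875
  colored: 2111 × 3/16 = 395.8125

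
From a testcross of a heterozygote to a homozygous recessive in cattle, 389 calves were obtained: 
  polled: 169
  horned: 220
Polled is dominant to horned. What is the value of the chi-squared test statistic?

6.686

A testcross of a heterozygote (Aa × aa) gives a 1:1 phenotypic ratio.
The 1:1 ratio has 2 parts, so with N = 389 the expected counts are:
  polled: 389 × 1/2 = 194.5
  horned: 389 × 1/2 = 194.5
χ² = Σ (O − E)² / E
  polled: (169 − 194.5)² / 194.5 = 3.3432
  horned: (220 − 194.5)² / 194.5 = 3.3432
χ² = 3.3432 + 3.3432 = 6.6864 ≈ 6.686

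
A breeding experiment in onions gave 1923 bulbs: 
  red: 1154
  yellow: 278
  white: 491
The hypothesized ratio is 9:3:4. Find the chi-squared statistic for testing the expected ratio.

Total ratio parts = 16. Expected numbers out of 1923:
  red: 1923 × 9/16 = 1081.6875
  yellow: 1923 × 3/16 = 360.5625
  white: 1923 × 4/16 = 480.75
χ² = Σ (O − E)² / E
  red: (1154 − 1081.6875)² / 1081.6875 = 4.8342
  yellow: (278 − 360.5625)² / 360.5625 = 18.9054
  white: (491 − 480.75)² / 480.75 = 0.2185
χ² = 4.8342 + 18.9054 + 0.2185 = 23.9581 ≈ 23.958

23.958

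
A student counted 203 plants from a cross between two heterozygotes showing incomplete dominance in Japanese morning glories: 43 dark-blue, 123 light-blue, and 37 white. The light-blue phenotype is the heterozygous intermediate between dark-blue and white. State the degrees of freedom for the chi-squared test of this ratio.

2

With incomplete dominance, a heterozygote × heterozygote cross gives a 1:2:1 phenotypic ratio.
A goodness-of-fit test with 3 phenotype classes has df = 3 − 1 = 2.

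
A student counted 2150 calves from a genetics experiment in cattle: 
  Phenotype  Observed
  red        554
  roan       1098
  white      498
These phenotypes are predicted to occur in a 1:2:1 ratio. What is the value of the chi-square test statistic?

Total ratio parts = 4. Expected numbers out of 2150:
  red: 2150 × 1/4 = 537.5
  roan: 2150 × 2/4 = 1075
  white: 2150 × 1/4 = 537.5
χ² = Σ (O − E)² / E
  red: (554 − 537.5)² / 537.5 = 0.5065
  roan: (1098 − 1075)² / 1075 = 0.4921
  white: (498 − 537.5)² / 537.5 = 2.9028
χ² = 0.5065 + 0.4921 + 2.9028 = 3.9014 ≈ 3.901

3.901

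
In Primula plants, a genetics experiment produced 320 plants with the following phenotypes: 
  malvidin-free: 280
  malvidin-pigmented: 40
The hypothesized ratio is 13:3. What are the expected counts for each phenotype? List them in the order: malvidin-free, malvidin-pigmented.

260, 60

Expected counts for N = 320 under a 13:3 ratio (total parts = 16):
  malvidin-free: 320 × 13/16 = 260
  malvidin-pigmented: 320 × 3/16 = 60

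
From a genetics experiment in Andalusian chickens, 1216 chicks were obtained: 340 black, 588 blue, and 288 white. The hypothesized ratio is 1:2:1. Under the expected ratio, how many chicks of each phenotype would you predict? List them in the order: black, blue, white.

Under the 1:2:1 hypothesis (Σ ratio = 4, N = 1216):
  black: 1216 × 1/4 = 304
  blue: 1216 × 2/4 = 608
  white: 1216 × 1/4 = 304

304, 608, 304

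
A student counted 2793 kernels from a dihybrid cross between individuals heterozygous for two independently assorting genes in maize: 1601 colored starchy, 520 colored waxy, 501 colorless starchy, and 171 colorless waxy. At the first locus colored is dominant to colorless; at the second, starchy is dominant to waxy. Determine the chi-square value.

A dihybrid F₂ with independent assortment and complete dominance at both loci gives a 9:3:3:1 phenotypic ratio.
The 9:3:3:1 ratio has 16 parts, so with N = 2793 the expected counts are:
  colored starchy: 2793 × 9/16 = 1571.0625
  colored waxy: 2793 × 3/16 = 523.6875
  colorless starchy: 2793 × 3/16 = 523.6875
  colorless waxy: 2793 × 1/16 = 174.5625
χ² = Σ (O − E)² / E
  colored starchy: (1601 − 1571.0625)² / 1571.0625 = 0.5705
  colored waxy: (520 − 523.6875)² / 523.6875 = 0.0260
  colorless starchy: (501 − 523.6875)² / 523.6875 = 0.9829
  colorless waxy: (171 − 174.5625)² / 174.5625 = 0.0727
χ² = 0.5705 + 0.0260 + 0.9829 + 0.0727 = 1.6521 ≈ 1.652

1.652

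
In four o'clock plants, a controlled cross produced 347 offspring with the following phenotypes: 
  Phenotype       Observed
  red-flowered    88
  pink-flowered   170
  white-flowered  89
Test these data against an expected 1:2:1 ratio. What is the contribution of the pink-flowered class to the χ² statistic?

The 1:2:1 ratio has 4 parts, so with N = 347 the expected counts are:
  red-flowered: 347 × 1/4 = 86.75
  pink-flowered: 347 × 2/4 = 173.5
  white-flowered: 347 × 1/4 = 86.75
Contribution of pink-flowered: (170 − 173.5)² / 173.5 = 0.0706

0.071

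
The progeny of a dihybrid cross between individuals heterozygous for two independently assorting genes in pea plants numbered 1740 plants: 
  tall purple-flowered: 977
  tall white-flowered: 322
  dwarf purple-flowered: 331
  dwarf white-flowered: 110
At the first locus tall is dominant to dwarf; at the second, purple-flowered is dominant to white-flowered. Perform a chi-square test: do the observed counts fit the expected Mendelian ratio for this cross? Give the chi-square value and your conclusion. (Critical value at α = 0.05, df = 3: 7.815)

A dihybrid F₂ with independent assortment and complete dominance at both loci gives a 9:3:3:1 phenotypic ratio.
Expected counts for N = 1740 under a 9:3:3:1 ratio (total parts = 16):
  tall purple-flowered: 1740 × 9/16 = 978.75
  tall white-flowered: 1740 × 3/16 = 326.25
  dwarf purple-flowered: 1740 × 3/16 = 326.25
  dwarf white-flowered: 1740 × 1/16 = 108.75
χ² = Σ (O − E)² / E
  tall purple-flowered: (977 − 978.75)² / 978.75 = 0.0031
  tall white-flowered: (322 − 326.25)² / 326.25 = 0.0554
  dwarf purple-flowered: (331 − 326.25)² / 326.25 = 0.0692
  dwarf white-flowered: (110 − 108.75)² / 108.75 = 0.0144
χ² = 0.0031 + 0.0554 + 0.0692 + 0.0144 = 0.1421 ≈ 0.142
Degrees of freedom = 4 − 1 = 3; critical value at α = 0.05 is 7.815.
Since 0.142 < 7.815, we fail to reject the null hypothesis — the data are consistent with the 9:3:3:1 ratio.

0.142; consistent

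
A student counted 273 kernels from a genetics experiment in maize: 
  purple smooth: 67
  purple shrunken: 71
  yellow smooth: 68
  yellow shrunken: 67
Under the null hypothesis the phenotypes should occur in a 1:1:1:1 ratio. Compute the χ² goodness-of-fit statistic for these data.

0.158

Expected counts for N = 273 under a 1:1:1:1 ratio (total parts = 4):
  purple smooth: 273 × 1/4 = 68.25
  purple shrunken: 273 × 1/4 = 68.25
  yellow smooth: 273 × 1/4 = 68.25
  yellow shrunken: 273 × 1/4 = 68.25
χ² = Σ (O − E)² / E
  purple smooth: (67 − 68.25)² / 68.25 = 0.0229
  purple shrunken: (71 − 68.25)² / 68.25 = 0.1108
  yellow smooth: (68 − 68.25)² / 68.25 = 0.0009
  yellow shrunken: (67 − 68.25)² / 68.25 = 0.0229
χ² = 0.0229 + 0.1108 + 0.0009 + 0.0229 = 0.1575 ≈ 0.158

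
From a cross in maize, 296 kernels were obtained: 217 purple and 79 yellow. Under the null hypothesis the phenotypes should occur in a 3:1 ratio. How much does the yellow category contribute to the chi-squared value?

The 3:1 ratio has 4 parts, so with N = 296 the expected counts are:
  purple: 296 × 3/4 = 222
  yellow: 296 × 1/4 = 74
Contribution of yellow: (79 − 74)² / 74 = 0.3378

0.338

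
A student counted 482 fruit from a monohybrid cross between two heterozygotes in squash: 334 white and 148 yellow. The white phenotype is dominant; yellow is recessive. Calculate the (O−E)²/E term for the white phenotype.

2.092

For a monohybrid cross between heterozygotes with complete dominance, the expected phenotypic ratio is 3:1.
Expected counts for N = 482 under a 3:1 ratio (total parts = 4):
  white: 482 × 3/4 = 361.5
  yellow: 482 × 1/4 = 120.5
Contribution of white: (334 − 361.5)² / 361.5 = 2.0920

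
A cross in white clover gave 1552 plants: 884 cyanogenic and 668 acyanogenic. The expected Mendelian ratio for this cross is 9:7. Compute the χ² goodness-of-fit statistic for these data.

0.317

Total ratio parts = 16. Expected numbers out of 1552:
  cyanogenic: 1552 × 9/16 = 873
  acyanogenic: 1552 × 7/16 = 679
χ² = Σ (O − E)² / E
  cyanogenic: (884 − 873)² / 873 = 0.1386
  acyanogenic: (668 − 679)² / 679 = 0.1782
χ² = 0.1386 + 0.1782 = 0.3168 ≈ 0.317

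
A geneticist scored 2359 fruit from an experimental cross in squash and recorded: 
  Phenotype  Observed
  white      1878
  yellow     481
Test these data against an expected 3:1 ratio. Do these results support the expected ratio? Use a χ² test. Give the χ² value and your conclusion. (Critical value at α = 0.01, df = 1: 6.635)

26.738; not consistent

Total ratio parts = 4. Expected numbers out of 2359:
  white: 2359 × 3/4 = 1769.25
  yellow: 2359 × 1/4 = 589.75
χ² = Σ (O − E)² / E
  white: (1878 − 1769.25)² / 1769.25 = 6.6845
  yellow: (481 − 589.75)² / 589.75 = 20.0535
χ² = 6.6845 + 20.0535 = 26.738
Degrees of freedom = 2 − 1 = 1; critical value at α = 0.01 is 6.635.
Since 26.738 > 6.635, we reject the null hypothesis — the data do not fit the 3:1 ratio.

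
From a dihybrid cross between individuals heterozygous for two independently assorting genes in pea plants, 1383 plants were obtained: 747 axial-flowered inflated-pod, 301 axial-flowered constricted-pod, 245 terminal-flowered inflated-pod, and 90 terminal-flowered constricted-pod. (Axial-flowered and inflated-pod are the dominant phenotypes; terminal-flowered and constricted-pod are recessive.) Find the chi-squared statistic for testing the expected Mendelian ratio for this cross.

A dihybrid F₂ with independent assortment and complete dominance at both loci gives a 9:3:3:1 phenotypic ratio.
Total ratio parts = 16. Expected numbers out of 1383:
  axial-flowered inflated-pod: 1383 × 9/16 = 777.9375
  axial-flowered constricted-pod: 1383 × 3/16 = 259.3125
  terminal-flowered inflated-pod: 1383 × 3/16 = 259.3125
  terminal-flowered constricted-pod: 1383 × 1/16 = 86.4375
χ² = Σ (O − E)² / E
  axial-flowered inflated-pod: (747 − 777.9375)² / 777.9375 = 1.2303
  axial-flowered constricted-pod: (301 − 259.3125)² / 259.3125 = 6.7018
  terminal-flowered inflated-pod: (245 − 259.3125)² / 259.3125 = 0.7900
  terminal-flowered constricted-pod: (90 − 86.4375)² / 86.4375 = 0.1468
χ² = 1.2303 + 6.7018 + 0.7900 + 0.1468 = 8.8689 ≈ 8.869

8.869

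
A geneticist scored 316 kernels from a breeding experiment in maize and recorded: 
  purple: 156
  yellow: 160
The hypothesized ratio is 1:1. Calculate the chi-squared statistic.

Expected counts for N = 316 under a 1:1 ratio (total parts = 2):
  purple: 316 × 1/2 = 158
  yellow: 316 × 1/2 = 158
χ² = Σ (O − E)² / E
  purple: (156 − 158)² / 158 = 0.0253
  yellow: (160 − 158)² / 158 = 0.0253
χ² = 0.0253 + 0.0253 = 0.0506 ≈ 0.051

0.051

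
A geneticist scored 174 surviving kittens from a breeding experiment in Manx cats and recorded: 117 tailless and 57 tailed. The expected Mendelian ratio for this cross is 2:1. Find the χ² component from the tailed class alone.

0.017

The 2:1 ratio has 3 parts, so with N = 174 the expected counts are:
  tailless: 174 × 2/3 = 116
  tailed: 174 × 1/3 = 58
Contribution of tailed: (57 − 58)² / 58 = 0.0172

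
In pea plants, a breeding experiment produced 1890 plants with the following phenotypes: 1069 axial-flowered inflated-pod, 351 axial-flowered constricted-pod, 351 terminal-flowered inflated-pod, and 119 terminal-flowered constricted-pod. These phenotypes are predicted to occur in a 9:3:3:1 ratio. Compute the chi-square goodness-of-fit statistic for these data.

0.103

Under the 9:3:3:1 hypothesis (Σ ratio = 16, N = 1890):
  axial-flowered inflated-pod: 1890 × 9/16 = 1063.125
  axial-flowered constricted-pod: 1890 × 3/16 = 354.375
  terminal-flowered inflated-pod: 1890 × 3/16 = 354.375
  terminal-flowered constricted-pod: 1890 × 1/16 = 118.125
χ² = Σ (O − E)² / E
  axial-flowered inflated-pod: (1069 − 1063.125)² / 1063.125 = 0.0325
  axial-flowered constricted-pod: (351 − 354.375)² / 354.375 = 0.0321
  terminal-flowered inflated-pod: (351 − 354.375)² / 354.375 = 0.0321
  terminal-flowered constricted-pod: (119 − 118.125)² / 118.125 = 0.0065
χ² = 0.0325 + 0.0321 + 0.0321 + 0.0065 = 0.1032 ≈ 0.103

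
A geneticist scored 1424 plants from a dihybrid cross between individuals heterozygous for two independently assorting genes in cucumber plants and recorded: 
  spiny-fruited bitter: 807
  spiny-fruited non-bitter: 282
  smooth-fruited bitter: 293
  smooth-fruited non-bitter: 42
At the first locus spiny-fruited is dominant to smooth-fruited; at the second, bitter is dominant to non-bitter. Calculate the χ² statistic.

A dihybrid F₂ with independent assortment and complete dominance at both loci gives a 9:3:3:1 phenotypic ratio.
Under the 9:3:3:1 hypothesis (Σ ratio = 16, N = 1424):
  spiny-fruited bitter: 1424 × 9/16 = 801
  spiny-fruited non-bitter: 1424 × 3/16 = 267
  smooth-fruited bitter: 1424 × 3/16 = 267
  smooth-fruited non-bitter: 1424 × 1/16 = 89
χ² = Σ (O − E)² / E
  spiny-fruited bitter: (807 − 801)² / 801 = 0.0449
  spiny-fruited non-bitter: (282 − 267)² / 267 = 0.8427
  smooth-fruited bitter: (293 − 267)² / 267 = 2.5318
  smooth-fruited non-bitter: (42 − 89)² / 89 = 24.8202
χ² = 0.0449 + 0.8427 + 2.5318 + 24.8202 = 28.2396 ≈ 28.240

28.240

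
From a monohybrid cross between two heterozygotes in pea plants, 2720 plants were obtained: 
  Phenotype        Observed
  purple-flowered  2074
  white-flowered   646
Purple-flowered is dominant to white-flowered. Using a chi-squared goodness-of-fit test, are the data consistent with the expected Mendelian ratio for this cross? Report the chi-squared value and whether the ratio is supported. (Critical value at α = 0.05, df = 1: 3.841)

2.267; consistent

For a monohybrid cross between heterozygotes with complete dominance, the expected phenotypic ratio is 3:1.
Under the 3:1 hypothesis (Σ ratio = 4, N = 2720):
  purple-flowered: 2720 × 3/4 = 2040
  white-flowered: 2720 × 1/4 = 680
χ² = Σ (O − E)² / E
  purple-flowered: (2074 − 2040)² / 2040 = 0.5667
  white-flowered: (646 − 680)² / 680 = 1.7000
χ² = 0.5667 + 1.7000 = 2.2667 ≈ 2.267
Degrees of freedom = 2 − 1 = 1; critical value at α = 0.05 is 3.841.
Since 2.267 < 3.841, we fail to reject the null hypothesis — the data are consistent with the 3:1 ratio.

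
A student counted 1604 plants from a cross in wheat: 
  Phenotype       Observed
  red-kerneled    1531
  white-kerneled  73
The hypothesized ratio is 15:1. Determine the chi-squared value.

7.901

Expected counts for N = 1604 under a 15:1 ratio (total parts = 16):
  red-kerneled: 1604 × 15/16 = 1503.75
  white-kerneled: 1604 × 1/16 = 100.25
χ² = Σ (O − E)² / E
  red-kerneled: (1531 − 1503.75)² / 1503.75 = 0.4938
  white-kerneled: (73 − 100.25)² / 100.25 = 7.4071
χ² = 0.4938 + 7.4071 = 7.9009 ≈ 7.901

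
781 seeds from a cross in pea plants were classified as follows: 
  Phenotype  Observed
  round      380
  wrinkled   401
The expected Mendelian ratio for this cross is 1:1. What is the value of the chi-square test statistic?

0.565

Under the 1:1 hypothesis (Σ ratio = 2, N = 781):
  round: 781 × 1/2 = 390.5
  wrinkled: 781 × 1/2 = 390.5
χ² = Σ (O − E)² / E
  round: (380 − 390.5)² / 390.5 = 0.2823
  wrinkled: (401 − 390.5)² / 390.5 = 0.2823
χ² = 0.2823 + 0.2823 = 0.5646 ≈ 0.565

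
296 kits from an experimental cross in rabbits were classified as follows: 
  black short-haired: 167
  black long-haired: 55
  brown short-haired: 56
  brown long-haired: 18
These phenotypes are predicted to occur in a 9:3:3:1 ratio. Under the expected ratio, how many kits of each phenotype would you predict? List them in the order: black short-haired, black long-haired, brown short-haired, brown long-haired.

166.5, 55.5, 55.5, 18.5

Total ratio parts = 16. Expected numbers out of 296:
  black short-haired: 296 × 9/16 = 166.5
  black long-haired: 296 × 3/16 = 55.5
  brown short-haired: 296 × 3/16 = 55.5
  brown long-haired: 296 × 1/16 = 18.5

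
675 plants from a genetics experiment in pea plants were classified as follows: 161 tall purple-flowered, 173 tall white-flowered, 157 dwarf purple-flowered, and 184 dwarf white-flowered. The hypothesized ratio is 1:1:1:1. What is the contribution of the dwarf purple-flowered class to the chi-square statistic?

0.818

Total ratio parts = 4. Expected numbers out of 675:
  tall purple-flowered: 675 × 1/4 = 168.75
  tall white-flowered: 675 × 1/4 = 168.75
  dwarf purple-flowered: 675 × 1/4 = 168.75
  dwarf white-flowered: 675 × 1/4 = 168.75
Contribution of dwarf purple-flowered: (157 − 168.75)² / 168.75 = 0.8181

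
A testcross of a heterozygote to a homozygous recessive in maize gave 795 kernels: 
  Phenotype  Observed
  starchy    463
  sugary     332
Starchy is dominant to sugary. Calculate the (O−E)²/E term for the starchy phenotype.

10.793

A testcross of a heterozygote (Aa × aa) gives a 1:1 phenotypic ratio.
Total ratio parts = 2. Expected numbers out of 795:
  starchy: 795 × 1/2 = 397.5
  sugary: 795 × 1/2 = 397.5
Contribution of starchy: (463 − 397.5)² / 397.5 = 10.7931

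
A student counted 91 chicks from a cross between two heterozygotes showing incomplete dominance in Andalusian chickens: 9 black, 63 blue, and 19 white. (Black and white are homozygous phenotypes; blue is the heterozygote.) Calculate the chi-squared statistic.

With incomplete dominance, a heterozygote × heterozygote cross gives a 1:2:1 phenotypic ratio.
Total ratio parts = 4. Expected numbers out of 91:
  black: 91 × 1/4 = 22.75
  blue: 91 × 2/4 = 45.5
  white: 91 × 1/4 = 22.75
χ² = Σ (O − E)² / E
  black: (9 − 22.75)² / 22.75 = 8.3104
  blue: (63 − 45.5)² / 45.5 = 6.7308
  white: (19 − 22.75)² / 22.75 = 0.6181
χ² = 8.3104 + 6.7308 + 0.6181 = 15.6593 ≈ 15.659

15.659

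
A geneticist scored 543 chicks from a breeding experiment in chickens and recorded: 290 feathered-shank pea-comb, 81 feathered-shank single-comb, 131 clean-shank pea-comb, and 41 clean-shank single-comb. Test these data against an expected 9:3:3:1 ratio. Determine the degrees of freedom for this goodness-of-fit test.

3

A goodness-of-fit test with 4 phenotype classes has df = 4 − 1 = 3.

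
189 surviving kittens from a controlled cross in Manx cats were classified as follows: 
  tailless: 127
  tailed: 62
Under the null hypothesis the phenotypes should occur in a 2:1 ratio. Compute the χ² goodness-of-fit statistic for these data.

Expected counts for N = 189 under a 2:1 ratio (total parts = 3):
  tailless: 189 × 2/3 = 126
  tailed: 189 × 1/3 = 63
χ² = Σ (O − E)² / E
  tailless: (127 − 126)² / 126 = 0.0079
  tailed: (62 − 63)² / 63 = 0.0159
χ² = 0.0079 + 0.0159 = 0.0238 ≈ 0.024

0.024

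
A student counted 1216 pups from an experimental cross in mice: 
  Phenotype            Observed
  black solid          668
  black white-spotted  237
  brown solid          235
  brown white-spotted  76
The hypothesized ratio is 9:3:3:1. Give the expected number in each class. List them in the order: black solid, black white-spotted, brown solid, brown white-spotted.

684, 228, 228, 76

Under the 9:3:3:1 hypothesis (Σ ratio = 16, N = 1216):
  black solid: 1216 × 9/16 = 684
  black white-spotted: 1216 × 3/16 = 228
  brown solid: 1216 × 3/16 = 228
  brown white-spotted: 1216 × 1/16 = 76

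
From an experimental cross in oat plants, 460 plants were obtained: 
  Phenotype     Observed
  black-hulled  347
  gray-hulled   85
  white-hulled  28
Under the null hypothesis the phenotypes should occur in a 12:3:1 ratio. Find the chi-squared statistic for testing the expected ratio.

The 12:3:1 ratio has 16 parts, so with N = 460 the expected counts are:
  black-hulled: 460 × 12/16 = 345
  gray-hulled: 460 × 3/16 = 86.25
  white-hulled: 460 × 1/16 = 28.75
χ² = Σ (O − E)² / E
  black-hulled: (347 − 345)² / 345 = 0.0116
  gray-hulled: (85 − 86.25)² / 86.25 = 0.0181
  white-hulled: (28 − 28.75)² / 28.75 = 0.0196
χ² = 0.0116 + 0.0181 + 0.0196 = 0.0493 ≈ 0.049

0.049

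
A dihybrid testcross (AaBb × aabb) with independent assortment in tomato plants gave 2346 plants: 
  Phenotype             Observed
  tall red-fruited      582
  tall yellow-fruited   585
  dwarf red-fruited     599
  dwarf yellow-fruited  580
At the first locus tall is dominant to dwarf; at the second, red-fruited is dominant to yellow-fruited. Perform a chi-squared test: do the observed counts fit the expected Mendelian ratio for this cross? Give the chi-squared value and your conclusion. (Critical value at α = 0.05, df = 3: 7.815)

0.377; consistent

A dihybrid testcross with independent assortment gives a 1:1:1:1 ratio.
Under the 1:1:1:1 hypothesis (Σ ratio = 4, N = 2346):
  tall red-fruited: 2346 × 1/4 = 586.5
  tall yellow-fruited: 2346 × 1/4 = 586.5
  dwarf red-fruited: 2346 × 1/4 = 586.5
  dwarf yellow-fruited: 2346 × 1/4 = 586.5
χ² = Σ (O − E)² / E
  tall red-fruited: (582 − 586.5)² / 586.5 = 0.0345
  tall yellow-fruited: (585 − 586.5)² / 586.5 = 0.0038
  dwarf red-fruited: (599 − 586.5)² / 586.5 = 0.2664
  dwarf yellow-fruited: (580 − 586.5)² / 586.5 = 0.0720
χ² = 0.0345 + 0.0038 + 0.2664 + 0.0720 = 0.3767 ≈ 0.377
Degrees of freedom = 4 − 1 = 3; critical value at α = 0.05 is 7.815.
Since 0.377 < 7.815, we fail to reject the null hypothesis — the data are consistent with the 1:1:1:1 ratio.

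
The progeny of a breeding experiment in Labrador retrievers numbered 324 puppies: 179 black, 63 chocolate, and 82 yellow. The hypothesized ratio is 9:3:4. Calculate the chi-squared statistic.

Total ratio parts = 16. Expected numbers out of 324:
  black: 324 × 9/16 = 182.25
  chocolate: 324 × 3/16 = 60.75
  yellow: 324 × 4/16 = 81
χ² = Σ (O − E)² / E
  black: (179 − 182.25)² / 182.25 = 0.0580
  chocolate: (63 − 60.75)² / 60.75 = 0.0833
  yellow: (82 − 81)² / 81 = 0.0123
χ² = 0.0580 + 0.0833 + 0.0123 = 0.1536 ≈ 0.154

0.154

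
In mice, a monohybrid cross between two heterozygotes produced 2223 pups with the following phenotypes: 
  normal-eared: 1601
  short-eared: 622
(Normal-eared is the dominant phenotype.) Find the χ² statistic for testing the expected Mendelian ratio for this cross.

10.530

For a monohybrid cross between heterozygotes with complete dominance, the expected phenotypic ratio is 3:1.
Under the 3:1 hypothesis (Σ ratio = 4, N = 2223):
  normal-eared: 2223 × 3/4 = 1667.25
  short-eared: 2223 × 1/4 = 555.75
χ² = Σ (O − E)² / E
  normal-eared: (1601 − 1667.25)² / 1667.25 = 2.6325
  short-eared: (622 − 555.75)² / 555.75 = 7.8975
χ² = 2.6325 + 7.8975 = 10.530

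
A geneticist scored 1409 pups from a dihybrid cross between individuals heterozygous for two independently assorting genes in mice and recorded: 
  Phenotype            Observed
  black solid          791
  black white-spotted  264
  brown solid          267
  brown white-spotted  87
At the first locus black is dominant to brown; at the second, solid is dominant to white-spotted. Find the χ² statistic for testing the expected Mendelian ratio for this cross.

A dihybrid F₂ with independent assortment and complete dominance at both loci gives a 9:3:3:1 phenotypic ratio.
Under the 9:3:3:1 hypothesis (Σ ratio = 16, N = 1409):
  black solid: 1409 × 9/16 = 792.5625
  black white-spotted: 1409 × 3/16 = 264.1875
  brown solid: 1409 × 3/16 = 264.1875
  brown white-spotted: 1409 × 1/16 = 88.0625
χ² = Σ (O − E)² / E
  black solid: (791 − 792.5625)² / 792.5625 = 0.0031
  black white-spotted: (264 − 264.1875)² / 264.1875 = 0.0001
  brown solid: (267 − 264.1875)² / 264.1875 = 0.0299
  brown white-spotted: (87 − 88.0625)² / 88.0625 = 0.0128
χ² = 0.0031 + 0.0001 + 0.0299 + 0.0128 = 0.0459 ≈ 0.046

0.046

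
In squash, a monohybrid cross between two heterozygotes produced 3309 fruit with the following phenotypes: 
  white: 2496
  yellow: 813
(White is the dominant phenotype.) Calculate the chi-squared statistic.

0.327

For a monohybrid cross between heterozygotes with complete dominance, the expected phenotypic ratio is 3:1.
Total ratio parts = 4. Expected numbers out of 3309:
  white: 3309 × 3/4 = 2481.75
  yellow: 3309 × 1/4 = 827.25
χ² = Σ (O − E)² / E
  white: (2496 − 2481.75)² / 2481.75 = 0.0818
  yellow: (813 − 827.25)² / 827.25 = 0.2455
χ² = 0.0818 + 0.2455 = 0.3273 ≈ 0.327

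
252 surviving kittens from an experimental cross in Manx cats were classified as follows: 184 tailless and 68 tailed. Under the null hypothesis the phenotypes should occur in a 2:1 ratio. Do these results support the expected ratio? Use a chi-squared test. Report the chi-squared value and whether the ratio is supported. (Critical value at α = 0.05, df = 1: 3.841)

4.571; not consistent

Total ratio parts = 3. Expected numbers out of 252:
  tailless: 252 × 2/3 = 168
  tailed: 252 × 1/3 = 84
χ² = Σ (O − E)² / E
  tailless: (184 − 168)² / 168 = 1.5238
  tailed: (68 − 84)² / 84 = 3.0476
χ² = 1.5238 + 3.0476 = 4.5714 ≈ 4.571
Degrees of freedom = 2 − 1 = 1; critical value at α = 0.05 is 3.841.
Since 4.571 > 3.841, we reject the null hypothesis — the data do not fit the 2:1 ratio.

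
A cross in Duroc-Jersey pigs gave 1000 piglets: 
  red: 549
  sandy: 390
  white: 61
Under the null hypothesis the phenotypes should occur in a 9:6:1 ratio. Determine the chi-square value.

Under the 9:6:1 hypothesis (Σ ratio = 16, N = 1000):
  red: 1000 × 9/16 = 562.5
  sandy: 1000 × 6/16 = 375
  white: 1000 × 1/16 = 62.5
χ² = Σ (O − E)² / E
  red: (549 − 562.5)² / 562.5 = 0.3240
  sandy: (390 − 375)² / 375 = 0.6000
  white: (61 − 62.5)² / 62.5 = 0.0360
χ² = 0.3240 + 0.6000 + 0.0360 = 0.960

0.960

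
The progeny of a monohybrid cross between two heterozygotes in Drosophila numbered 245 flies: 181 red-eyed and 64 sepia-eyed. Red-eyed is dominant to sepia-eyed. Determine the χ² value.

0.165

For a monohybrid cross between heterozygotes with complete dominance, the expected phenotypic ratio is 3:1.
Under the 3:1 hypothesis (Σ ratio = 4, N = 245):
  red-eyed: 245 × 3/4 = 183.75
  sepia-eyed: 245 × 1/4 = 61.25
χ² = Σ (O − E)² / E
  red-eyed: (181 − 183.75)² / 183.75 = 0.0412
  sepia-eyed: (64 − 61.25)² / 61.25 = 0.1235
χ² = 0.0412 + 0.1235 = 0.1647 ≈ 0.165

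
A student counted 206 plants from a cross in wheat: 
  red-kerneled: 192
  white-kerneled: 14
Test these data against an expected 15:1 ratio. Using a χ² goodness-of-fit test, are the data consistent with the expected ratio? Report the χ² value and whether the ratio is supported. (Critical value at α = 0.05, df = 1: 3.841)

Expected counts for N = 206 under a 15:1 ratio (total parts = 16):
  red-kerneled: 206 × 15/16 = 193.125
  white-kerneled: 206 × 1/16 = 12.875
χ² = Σ (O − E)² / E
  red-kerneled: (192 − 193.125)² / 193.125 = 0.0066
  white-kerneled: (14 − 12.875)² / 12.875 = 0.0983
χ² = 0.0066 + 0.0983 = 0.1049 ≈ 0.105
Degrees of freedom = 2 − 1 = 1; critical value at α = 0.05 is 3.841.
Since 0.105 < 3.841, we fail to reject the null hypothesis — the data are consistent with the 15:1 ratio.

0.105; consistent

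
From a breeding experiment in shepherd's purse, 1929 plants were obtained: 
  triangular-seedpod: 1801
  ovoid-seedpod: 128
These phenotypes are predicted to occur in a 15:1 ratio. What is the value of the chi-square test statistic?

Expected counts for N = 1929 under a 15:1 ratio (total parts = 16):
  triangular-seedpod: 1929 × 15/16 = 1808.4375
  ovoid-seedpod: 1929 × 1/16 = 120.5625
χ² = Σ (O − E)² / E
  triangular-seedpod: (1801 − 1808.4375)² / 1808.4375 = 0.0306
  ovoid-seedpod: (128 − 120.5625)² / 120.5625 = 0.4588
χ² = 0.0306 + 0.4588 = 0.4894 ≈ 0.489

0.489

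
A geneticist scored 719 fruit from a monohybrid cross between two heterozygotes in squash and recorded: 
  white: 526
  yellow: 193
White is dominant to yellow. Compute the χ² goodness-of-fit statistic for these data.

For a monohybrid cross between heterozygotes with complete dominance, the expected phenotypic ratio is 3:1.
Under the 3:1 hypothesis (Σ ratio = 4, N = 719):
  white: 719 × 3/4 = 539.25
  yellow: 719 × 1/4 = 179.75
χ² = Σ (O − E)² / E
  white: (526 − 539.25)² / 539.25 = 0.3256
  yellow: (193 − 179.75)² / 179.75 = 0.9767
χ² = 0.3256 + 0.9767 = 1.3023 ≈ 1.302

1.302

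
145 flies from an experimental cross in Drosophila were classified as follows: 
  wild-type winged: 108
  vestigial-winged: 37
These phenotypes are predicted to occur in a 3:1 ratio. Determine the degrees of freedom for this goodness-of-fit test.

A goodness-of-fit test with 2 phenotype classes has df = 2 − 1 = 1.

1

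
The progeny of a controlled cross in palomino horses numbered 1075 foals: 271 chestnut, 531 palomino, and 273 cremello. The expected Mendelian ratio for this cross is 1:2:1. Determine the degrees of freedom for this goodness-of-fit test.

A goodness-of-fit test with 3 phenotype classes has df = 3 − 1 = 2.

2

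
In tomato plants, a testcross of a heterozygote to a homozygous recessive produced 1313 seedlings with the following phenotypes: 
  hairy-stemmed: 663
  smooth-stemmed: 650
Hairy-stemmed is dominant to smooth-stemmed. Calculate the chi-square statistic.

A testcross of a heterozygote (Aa × aa) gives a 1:1 phenotypic ratio.
The 1:1 ratio has 2 parts, so with N = 1313 the expected counts are:
  hairy-stemmed: 1313 × 1/2 = 656.5
  smooth-stemmed: 1313 × 1/2 = 656.5
χ² = Σ (O − E)² / E
  hairy-stemmed: (663 − 656.5)² / 656.5 = 0.0644
  smooth-stemmed: (650 − 656.5)² / 656.5 = 0.0644
χ² = 0.0644 + 0.0644 = 0.1288 ≈ 0.129

0.129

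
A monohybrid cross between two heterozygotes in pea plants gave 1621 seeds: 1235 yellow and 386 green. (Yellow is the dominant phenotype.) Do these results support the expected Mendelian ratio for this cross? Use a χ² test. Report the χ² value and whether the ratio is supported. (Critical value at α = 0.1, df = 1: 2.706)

For a monohybrid cross between heterozygotes with complete dominance, the expected phenotypic ratio is 3:1.
Under the 3:1 hypothesis (Σ ratio = 4, N = 1621):
  yellow: 1621 × 3/4 = 1215.75
  green: 1621 × 1/4 = 405.25
χ² = Σ (O − E)² / E
  yellow: (1235 − 1215.75)² / 1215.75 = 0.3048
  green: (386 − 405.25)² / 405.25 = 0.9144
χ² = 0.3048 + 0.9144 = 1.2192 ≈ 1.219
Degrees of freedom = 2 − 1 = 1; critical value at α = 0.1 is 2.706.
Since 1.219 < 2.706, we fail to reject the null hypothesis — the data are consistent with the 3:1 ratio.

1.219; consistent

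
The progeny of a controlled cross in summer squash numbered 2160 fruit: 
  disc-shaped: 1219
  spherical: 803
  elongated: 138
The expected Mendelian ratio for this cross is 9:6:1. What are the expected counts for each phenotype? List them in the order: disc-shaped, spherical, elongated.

Expected counts for N = 2160 under a 9:6:1 ratio (total parts = 16):
  disc-shaped: 2160 × 9/16 = 1215
  spherical: 2160 × 6/16 = 810
  elongated: 2160 × 1/16 = 135

1215, 810, 135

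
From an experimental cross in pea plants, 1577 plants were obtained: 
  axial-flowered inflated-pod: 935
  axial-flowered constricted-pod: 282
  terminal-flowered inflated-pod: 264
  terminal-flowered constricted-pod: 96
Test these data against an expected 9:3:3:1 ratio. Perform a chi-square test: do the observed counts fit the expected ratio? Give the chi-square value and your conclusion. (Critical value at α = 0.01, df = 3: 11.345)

6.687; consistent

Expected counts for N = 1577 under a 9:3:3:1 ratio (total parts = 16):
  axial-flowered inflated-pod: 1577 × 9/16 = 887.0625
  axial-flowered constricted-pod: 1577 × 3/16 = 295.6875
  terminal-flowered inflated-pod: 1577 × 3/16 = 295.6875
  terminal-flowered constricted-pod: 1577 × 1/16 = 98.5625
χ² = Σ (O − E)² / E
  axial-flowered inflated-pod: (935 − 887.0625)² / 887.0625 = 2.5906
  axial-flowered constricted-pod: (282 − 295.6875)² / 295.6875 = 0.6336
  terminal-flowered inflated-pod: (264 − 295.6875)² / 295.6875 = 3.3958
  terminal-flowered constricted-pod: (96 − 98.5625)² / 98.5625 = 0.0666
χ² = 2.5906 + 0.6336 + 3.3958 + 0.0666 = 6.6866 ≈ 6.687
Degrees of freedom = 4 − 1 = 3; critical value at α = 0.01 is 11.345.
Since 6.687 < 11.345, we fail to reject the null hypothesis — the data are consistent with the 9:3:3:1 ratio.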